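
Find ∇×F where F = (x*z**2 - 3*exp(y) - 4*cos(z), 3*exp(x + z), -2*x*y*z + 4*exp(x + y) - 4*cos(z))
(-2*x*z + 4*exp(x + y) - 3*exp(x + z), 2*x*z + 2*y*z - 4*exp(x + y) + 4*sin(z), 3*exp(y) + 3*exp(x + z))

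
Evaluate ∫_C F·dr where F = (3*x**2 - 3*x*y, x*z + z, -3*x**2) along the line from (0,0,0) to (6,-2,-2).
370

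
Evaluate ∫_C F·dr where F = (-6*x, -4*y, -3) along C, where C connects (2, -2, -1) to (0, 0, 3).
8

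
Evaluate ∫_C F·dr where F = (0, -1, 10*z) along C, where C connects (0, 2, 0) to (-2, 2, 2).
20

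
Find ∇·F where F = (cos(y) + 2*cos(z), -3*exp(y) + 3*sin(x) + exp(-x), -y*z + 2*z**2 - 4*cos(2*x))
-y + 4*z - 3*exp(y)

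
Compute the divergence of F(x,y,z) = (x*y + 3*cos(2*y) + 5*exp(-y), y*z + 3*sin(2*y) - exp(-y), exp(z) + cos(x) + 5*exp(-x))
y + z + exp(z) + 6*cos(2*y) + exp(-y)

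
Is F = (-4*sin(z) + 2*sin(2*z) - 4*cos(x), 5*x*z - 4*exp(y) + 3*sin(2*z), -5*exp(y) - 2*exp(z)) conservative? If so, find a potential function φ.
No, ∇×F = (-5*x - 5*exp(y) - 6*cos(2*z), -4*cos(z) + 4*cos(2*z), 5*z) ≠ 0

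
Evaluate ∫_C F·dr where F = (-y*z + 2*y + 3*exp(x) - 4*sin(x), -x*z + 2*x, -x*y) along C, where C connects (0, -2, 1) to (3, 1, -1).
4*cos(3) + 2 + 3*exp(3)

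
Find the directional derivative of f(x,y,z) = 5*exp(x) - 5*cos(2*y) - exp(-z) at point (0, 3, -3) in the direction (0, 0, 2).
exp(3)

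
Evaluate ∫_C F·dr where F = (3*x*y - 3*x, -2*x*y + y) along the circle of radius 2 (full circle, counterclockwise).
0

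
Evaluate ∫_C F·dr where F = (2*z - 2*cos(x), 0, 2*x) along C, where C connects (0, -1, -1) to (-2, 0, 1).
-4 + 2*sin(2)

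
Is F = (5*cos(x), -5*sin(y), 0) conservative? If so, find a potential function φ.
Yes, F is conservative. φ = 5*sin(x) + 5*cos(y)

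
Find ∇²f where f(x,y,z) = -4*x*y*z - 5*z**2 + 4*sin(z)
-4*sin(z) - 10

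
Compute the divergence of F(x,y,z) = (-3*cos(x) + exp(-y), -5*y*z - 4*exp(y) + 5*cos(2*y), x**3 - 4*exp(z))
-5*z - 4*exp(y) - 4*exp(z) + 3*sin(x) - 10*sin(2*y)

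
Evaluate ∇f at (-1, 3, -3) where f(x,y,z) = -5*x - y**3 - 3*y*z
(-5, -18, -9)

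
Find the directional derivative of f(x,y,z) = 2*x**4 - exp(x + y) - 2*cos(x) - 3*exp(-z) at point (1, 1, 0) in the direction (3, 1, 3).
sqrt(19)*(-4*exp(2) + 6*sin(1) + 33)/19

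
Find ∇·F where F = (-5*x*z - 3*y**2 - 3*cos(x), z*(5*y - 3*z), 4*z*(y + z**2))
4*y + 12*z**2 + 3*sin(x)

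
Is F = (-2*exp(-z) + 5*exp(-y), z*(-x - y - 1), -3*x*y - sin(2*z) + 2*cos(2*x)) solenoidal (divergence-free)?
No, ∇·F = -z - 2*cos(2*z)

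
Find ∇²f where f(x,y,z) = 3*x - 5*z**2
-10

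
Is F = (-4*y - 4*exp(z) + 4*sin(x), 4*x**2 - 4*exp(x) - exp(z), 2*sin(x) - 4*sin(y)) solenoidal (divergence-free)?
No, ∇·F = 4*cos(x)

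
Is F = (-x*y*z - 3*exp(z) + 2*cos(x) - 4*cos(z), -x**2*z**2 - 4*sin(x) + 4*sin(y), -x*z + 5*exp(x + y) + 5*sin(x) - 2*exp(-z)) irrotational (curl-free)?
No, ∇×F = (2*x**2*z + 5*exp(x + y), -x*y + z - 3*exp(z) - 5*exp(x + y) + 4*sin(z) - 5*cos(x), -2*x*z**2 + x*z - 4*cos(x))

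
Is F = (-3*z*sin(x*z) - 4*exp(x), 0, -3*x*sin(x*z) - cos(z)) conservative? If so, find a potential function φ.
Yes, F is conservative. φ = -4*exp(x) - sin(z) + 3*cos(x*z)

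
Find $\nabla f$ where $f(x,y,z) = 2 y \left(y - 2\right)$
(0, 4*y - 4, 0)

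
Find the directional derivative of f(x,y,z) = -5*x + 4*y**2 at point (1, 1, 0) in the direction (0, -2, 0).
-8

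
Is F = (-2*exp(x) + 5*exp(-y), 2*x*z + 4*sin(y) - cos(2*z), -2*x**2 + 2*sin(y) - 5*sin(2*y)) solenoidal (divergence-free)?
No, ∇·F = -2*exp(x) + 4*cos(y)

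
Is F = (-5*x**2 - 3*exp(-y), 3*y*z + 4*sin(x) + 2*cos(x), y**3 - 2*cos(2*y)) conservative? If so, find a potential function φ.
No, ∇×F = (3*y**2 - 3*y + 4*sin(2*y), 0, -2*sin(x) + 4*cos(x) - 3*exp(-y)) ≠ 0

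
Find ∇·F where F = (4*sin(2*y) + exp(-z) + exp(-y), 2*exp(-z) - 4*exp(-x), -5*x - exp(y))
0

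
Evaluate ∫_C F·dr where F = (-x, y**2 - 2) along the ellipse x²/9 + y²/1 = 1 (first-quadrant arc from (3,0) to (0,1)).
17/6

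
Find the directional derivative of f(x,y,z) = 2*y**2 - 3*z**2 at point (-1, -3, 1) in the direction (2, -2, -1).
10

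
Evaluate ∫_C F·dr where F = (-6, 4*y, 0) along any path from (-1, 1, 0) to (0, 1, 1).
-6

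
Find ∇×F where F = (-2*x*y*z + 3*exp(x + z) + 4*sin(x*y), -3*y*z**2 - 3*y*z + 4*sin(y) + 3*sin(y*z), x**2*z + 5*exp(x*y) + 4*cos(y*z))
(5*x*exp(x*y) + 6*y*z - 3*y*cos(y*z) + 3*y - 4*z*sin(y*z), -2*x*y - 2*x*z - 5*y*exp(x*y) + 3*exp(x + z), 2*x*(z - 2*cos(x*y)))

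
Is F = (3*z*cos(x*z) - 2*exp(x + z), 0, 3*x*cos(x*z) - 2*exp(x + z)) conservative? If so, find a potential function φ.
Yes, F is conservative. φ = -2*exp(x + z) + 3*sin(x*z)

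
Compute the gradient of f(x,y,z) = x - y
(1, -1, 0)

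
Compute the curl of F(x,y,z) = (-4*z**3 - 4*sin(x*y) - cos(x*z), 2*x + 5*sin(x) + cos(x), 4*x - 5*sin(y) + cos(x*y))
(-x*sin(x*y) - 5*cos(y), x*sin(x*z) + y*sin(x*y) - 12*z**2 - 4, 4*x*cos(x*y) - sin(x) + 5*cos(x) + 2)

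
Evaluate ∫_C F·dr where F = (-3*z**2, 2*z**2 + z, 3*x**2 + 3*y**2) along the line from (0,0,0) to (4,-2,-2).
-178/3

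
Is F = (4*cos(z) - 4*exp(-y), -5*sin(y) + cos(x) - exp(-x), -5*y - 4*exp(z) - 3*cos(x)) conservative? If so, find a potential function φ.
No, ∇×F = (-5, -3*sin(x) - 4*sin(z), -sin(x) - 4*exp(-y) + exp(-x)) ≠ 0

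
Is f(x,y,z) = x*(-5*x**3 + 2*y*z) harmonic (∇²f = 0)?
No, ∇²f = -60*x**2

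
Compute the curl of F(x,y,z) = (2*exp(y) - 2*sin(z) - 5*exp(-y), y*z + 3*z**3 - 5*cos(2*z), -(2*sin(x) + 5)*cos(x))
(-y - 9*z**2 - 10*sin(2*z), -5*sin(x) + 2*cos(2*x) - 2*cos(z), 3*sinh(y) - 7*cosh(y))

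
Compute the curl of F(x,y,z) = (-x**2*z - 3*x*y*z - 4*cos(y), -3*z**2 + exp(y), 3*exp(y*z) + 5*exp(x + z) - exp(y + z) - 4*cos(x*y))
(4*x*sin(x*y) + 3*z*exp(y*z) + 6*z - exp(y + z), -x**2 - 3*x*y - 4*y*sin(x*y) - 5*exp(x + z), 3*x*z - 4*sin(y))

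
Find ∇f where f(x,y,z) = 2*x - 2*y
(2, -2, 0)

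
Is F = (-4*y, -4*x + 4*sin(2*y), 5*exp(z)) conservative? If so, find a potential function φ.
Yes, F is conservative. φ = -4*x*y + 5*exp(z) - 2*cos(2*y)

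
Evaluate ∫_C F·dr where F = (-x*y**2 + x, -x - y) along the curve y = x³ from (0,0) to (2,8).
-74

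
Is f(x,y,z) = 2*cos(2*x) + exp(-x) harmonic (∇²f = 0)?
No, ∇²f = -8*cos(2*x) + exp(-x)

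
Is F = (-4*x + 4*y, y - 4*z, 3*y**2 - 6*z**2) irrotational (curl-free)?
No, ∇×F = (6*y + 4, 0, -4)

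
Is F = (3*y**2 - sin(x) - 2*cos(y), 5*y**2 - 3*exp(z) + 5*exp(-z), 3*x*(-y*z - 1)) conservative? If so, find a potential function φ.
No, ∇×F = (-3*x*z + 3*exp(z) + 5*exp(-z), 3*y*z + 3, -6*y - 2*sin(y)) ≠ 0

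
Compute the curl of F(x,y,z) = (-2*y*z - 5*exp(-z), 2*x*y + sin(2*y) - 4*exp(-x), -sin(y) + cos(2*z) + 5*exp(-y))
(-cos(y) - 5*exp(-y), -2*y + 5*exp(-z), 2*y + 2*z + 4*exp(-x))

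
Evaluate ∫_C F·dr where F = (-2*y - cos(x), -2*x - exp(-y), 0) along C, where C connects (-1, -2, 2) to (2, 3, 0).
-8 - exp(2) - sin(2) - sin(1) + exp(-3)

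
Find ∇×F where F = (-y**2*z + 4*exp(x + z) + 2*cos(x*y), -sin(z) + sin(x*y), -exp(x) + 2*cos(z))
(cos(z), -y**2 + exp(x) + 4*exp(x + z), 2*x*sin(x*y) + 2*y*z + y*cos(x*y))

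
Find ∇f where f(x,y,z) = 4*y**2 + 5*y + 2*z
(0, 8*y + 5, 2)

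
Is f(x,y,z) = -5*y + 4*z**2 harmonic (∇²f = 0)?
No, ∇²f = 8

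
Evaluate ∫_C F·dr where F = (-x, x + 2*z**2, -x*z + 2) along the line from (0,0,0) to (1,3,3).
22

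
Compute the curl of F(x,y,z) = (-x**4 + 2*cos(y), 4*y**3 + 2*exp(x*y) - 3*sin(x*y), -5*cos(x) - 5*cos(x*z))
(0, -5*z*sin(x*z) - 5*sin(x), 2*y*exp(x*y) - 3*y*cos(x*y) + 2*sin(y))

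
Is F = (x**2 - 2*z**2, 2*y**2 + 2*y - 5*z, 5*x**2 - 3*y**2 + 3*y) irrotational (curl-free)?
No, ∇×F = (8 - 6*y, -10*x - 4*z, 0)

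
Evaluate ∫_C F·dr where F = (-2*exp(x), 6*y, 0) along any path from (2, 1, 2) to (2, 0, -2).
-3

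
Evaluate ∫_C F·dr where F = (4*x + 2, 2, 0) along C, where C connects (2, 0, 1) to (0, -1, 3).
-14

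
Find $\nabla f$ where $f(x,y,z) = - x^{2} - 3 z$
(-2*x, 0, -3)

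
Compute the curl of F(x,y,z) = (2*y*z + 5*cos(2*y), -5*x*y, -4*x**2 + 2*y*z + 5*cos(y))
(2*z - 5*sin(y), 8*x + 2*y, -5*y - 2*z + 10*sin(2*y))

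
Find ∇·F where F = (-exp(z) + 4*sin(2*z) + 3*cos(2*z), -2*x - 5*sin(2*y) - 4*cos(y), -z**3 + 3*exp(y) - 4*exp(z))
-3*z**2 - 4*exp(z) + 4*sin(y) - 10*cos(2*y)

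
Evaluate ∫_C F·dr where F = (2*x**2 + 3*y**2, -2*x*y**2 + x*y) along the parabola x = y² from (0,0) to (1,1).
121/60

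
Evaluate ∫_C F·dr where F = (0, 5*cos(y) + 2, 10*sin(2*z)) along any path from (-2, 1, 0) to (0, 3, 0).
-5*sin(1) + 5*sin(3) + 4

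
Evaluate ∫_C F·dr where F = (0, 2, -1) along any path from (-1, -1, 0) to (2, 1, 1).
3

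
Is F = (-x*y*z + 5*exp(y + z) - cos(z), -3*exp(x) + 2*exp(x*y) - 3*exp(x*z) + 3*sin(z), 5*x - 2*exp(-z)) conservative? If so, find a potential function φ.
No, ∇×F = (3*x*exp(x*z) - 3*cos(z), -x*y + 5*exp(y + z) + sin(z) - 5, x*z + 2*y*exp(x*y) - 3*z*exp(x*z) - 3*exp(x) - 5*exp(y + z)) ≠ 0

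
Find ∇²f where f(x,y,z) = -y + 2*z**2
4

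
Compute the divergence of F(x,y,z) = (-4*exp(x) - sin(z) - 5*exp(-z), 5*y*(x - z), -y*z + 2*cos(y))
5*x - y - 5*z - 4*exp(x)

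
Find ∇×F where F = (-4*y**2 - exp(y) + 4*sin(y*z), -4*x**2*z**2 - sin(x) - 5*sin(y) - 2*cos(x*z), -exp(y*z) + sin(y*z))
(8*x**2*z - 2*x*sin(x*z) - z*exp(y*z) + z*cos(y*z), 4*y*cos(y*z), -8*x*z**2 + 8*y + 2*z*sin(x*z) - 4*z*cos(y*z) + exp(y) - cos(x))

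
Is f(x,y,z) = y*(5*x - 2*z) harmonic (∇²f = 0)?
Yes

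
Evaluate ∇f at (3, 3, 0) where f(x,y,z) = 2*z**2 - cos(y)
(0, sin(3), 0)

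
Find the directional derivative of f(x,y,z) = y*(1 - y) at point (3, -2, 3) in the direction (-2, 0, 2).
0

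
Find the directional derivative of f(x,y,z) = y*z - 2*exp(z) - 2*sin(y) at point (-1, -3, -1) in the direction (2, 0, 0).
0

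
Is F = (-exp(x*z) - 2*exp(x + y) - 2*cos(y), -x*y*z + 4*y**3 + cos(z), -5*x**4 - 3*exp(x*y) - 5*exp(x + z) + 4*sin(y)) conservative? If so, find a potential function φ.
No, ∇×F = (x*y - 3*x*exp(x*y) + sin(z) + 4*cos(y), 20*x**3 - x*exp(x*z) + 3*y*exp(x*y) + 5*exp(x + z), -y*z + 2*exp(x + y) - 2*sin(y)) ≠ 0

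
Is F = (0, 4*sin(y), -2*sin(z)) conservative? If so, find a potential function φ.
Yes, F is conservative. φ = -4*cos(y) + 2*cos(z)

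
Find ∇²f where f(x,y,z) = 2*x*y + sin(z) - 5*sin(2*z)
(40*cos(z) - 1)*sin(z)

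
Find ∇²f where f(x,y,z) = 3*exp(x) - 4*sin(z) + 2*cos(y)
3*exp(x) + 4*sin(z) - 2*cos(y)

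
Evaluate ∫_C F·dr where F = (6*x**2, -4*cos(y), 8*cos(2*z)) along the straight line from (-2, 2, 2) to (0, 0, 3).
4*sin(6) - 4*sin(4) + 4*sin(2) + 16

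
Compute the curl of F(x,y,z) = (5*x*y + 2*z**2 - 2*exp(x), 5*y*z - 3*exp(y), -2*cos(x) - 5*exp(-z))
(-5*y, 4*z - 2*sin(x), -5*x)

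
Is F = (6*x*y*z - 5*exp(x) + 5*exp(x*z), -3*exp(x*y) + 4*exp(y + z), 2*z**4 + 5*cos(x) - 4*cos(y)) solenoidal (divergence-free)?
No, ∇·F = -3*x*exp(x*y) + 6*y*z + 8*z**3 + 5*z*exp(x*z) - 5*exp(x) + 4*exp(y + z)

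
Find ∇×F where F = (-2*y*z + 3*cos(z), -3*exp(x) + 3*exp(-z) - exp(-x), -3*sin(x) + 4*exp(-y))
(3*exp(-z) - 4*exp(-y), -2*y - 3*sin(z) + 3*cos(x), 2*z - 3*exp(x) + exp(-x))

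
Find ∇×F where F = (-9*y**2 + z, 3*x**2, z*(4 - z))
(0, 1, 6*x + 18*y)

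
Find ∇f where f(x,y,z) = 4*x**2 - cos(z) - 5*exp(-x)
(8*x + 5*exp(-x), 0, sin(z))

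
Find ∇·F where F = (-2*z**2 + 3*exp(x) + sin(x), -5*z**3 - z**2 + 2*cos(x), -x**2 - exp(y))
3*exp(x) + cos(x)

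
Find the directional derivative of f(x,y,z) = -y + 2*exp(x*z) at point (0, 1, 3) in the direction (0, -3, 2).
3*sqrt(13)/13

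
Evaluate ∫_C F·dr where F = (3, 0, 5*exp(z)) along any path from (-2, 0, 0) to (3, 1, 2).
10 + 5*exp(2)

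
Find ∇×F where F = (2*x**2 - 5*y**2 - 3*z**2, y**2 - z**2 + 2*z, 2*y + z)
(2*z, -6*z, 10*y)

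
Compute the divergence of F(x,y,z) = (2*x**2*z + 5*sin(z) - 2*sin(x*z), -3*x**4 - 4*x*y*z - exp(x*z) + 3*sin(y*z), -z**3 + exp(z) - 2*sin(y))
-3*z**2 - 2*z*cos(x*z) + 3*z*cos(y*z) + exp(z)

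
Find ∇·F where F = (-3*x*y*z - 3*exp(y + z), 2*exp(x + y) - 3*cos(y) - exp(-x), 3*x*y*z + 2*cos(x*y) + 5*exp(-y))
3*x*y - 3*y*z + 2*exp(x + y) + 3*sin(y)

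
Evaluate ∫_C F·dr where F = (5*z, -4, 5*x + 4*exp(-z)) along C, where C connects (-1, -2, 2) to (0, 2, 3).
-6 - 4*exp(-3) + 4*exp(-2)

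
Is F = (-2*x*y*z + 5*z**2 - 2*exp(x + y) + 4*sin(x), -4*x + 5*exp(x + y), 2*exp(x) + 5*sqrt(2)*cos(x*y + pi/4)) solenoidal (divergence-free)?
No, ∇·F = -2*y*z + 3*exp(x + y) + 4*cos(x)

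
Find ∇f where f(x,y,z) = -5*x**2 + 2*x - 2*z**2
(2 - 10*x, 0, -4*z)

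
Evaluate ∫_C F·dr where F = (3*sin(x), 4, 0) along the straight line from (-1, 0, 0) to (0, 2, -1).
3*cos(1) + 5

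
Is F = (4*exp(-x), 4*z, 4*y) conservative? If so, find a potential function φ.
Yes, F is conservative. φ = 4*y*z - 4*exp(-x)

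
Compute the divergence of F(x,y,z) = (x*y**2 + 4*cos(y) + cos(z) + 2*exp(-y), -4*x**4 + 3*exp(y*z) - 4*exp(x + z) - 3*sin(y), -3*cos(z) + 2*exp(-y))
y**2 + 3*z*exp(y*z) + 3*sin(z) - 3*cos(y)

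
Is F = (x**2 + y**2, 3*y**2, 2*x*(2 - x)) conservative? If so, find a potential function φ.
No, ∇×F = (0, 4*x - 4, -2*y) ≠ 0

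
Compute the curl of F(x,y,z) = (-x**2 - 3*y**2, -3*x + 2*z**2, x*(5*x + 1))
(-4*z, -10*x - 1, 6*y - 3)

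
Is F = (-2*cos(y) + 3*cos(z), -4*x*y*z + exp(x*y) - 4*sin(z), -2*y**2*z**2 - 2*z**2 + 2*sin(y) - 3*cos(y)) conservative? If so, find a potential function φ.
No, ∇×F = (4*x*y - 4*y*z**2 + 3*sin(y) + 2*cos(y) + 4*cos(z), -3*sin(z), -4*y*z + y*exp(x*y) - 2*sin(y)) ≠ 0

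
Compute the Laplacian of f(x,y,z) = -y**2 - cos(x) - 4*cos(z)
cos(x) + 4*cos(z) - 2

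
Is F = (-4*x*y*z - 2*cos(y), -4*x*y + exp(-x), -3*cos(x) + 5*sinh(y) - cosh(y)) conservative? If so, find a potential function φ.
No, ∇×F = (-sinh(y) + 5*cosh(y), -4*x*y - 3*sin(x), 4*x*z - 4*y - 2*sin(y) - exp(-x)) ≠ 0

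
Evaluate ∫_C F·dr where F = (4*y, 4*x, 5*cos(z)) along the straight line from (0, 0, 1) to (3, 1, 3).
-5*sin(1) + 5*sin(3) + 12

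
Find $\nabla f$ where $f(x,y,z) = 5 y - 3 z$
(0, 5, -3)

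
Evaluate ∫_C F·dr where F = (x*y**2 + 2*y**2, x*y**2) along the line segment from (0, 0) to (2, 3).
69/2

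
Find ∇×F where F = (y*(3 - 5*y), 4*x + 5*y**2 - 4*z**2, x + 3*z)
(8*z, -1, 10*y + 1)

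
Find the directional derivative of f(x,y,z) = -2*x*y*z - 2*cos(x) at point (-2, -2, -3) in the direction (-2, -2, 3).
4*sqrt(17)*(sin(2) + 6)/17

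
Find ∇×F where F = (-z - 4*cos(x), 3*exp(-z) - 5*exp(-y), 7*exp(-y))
(3*exp(-z) - 7*exp(-y), -1, 0)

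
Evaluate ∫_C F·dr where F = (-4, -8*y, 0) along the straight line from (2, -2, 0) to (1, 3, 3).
-16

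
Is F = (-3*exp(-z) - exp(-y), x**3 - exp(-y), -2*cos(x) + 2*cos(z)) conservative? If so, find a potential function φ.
No, ∇×F = (0, -2*sin(x) + 3*exp(-z), 3*x**2 - exp(-y)) ≠ 0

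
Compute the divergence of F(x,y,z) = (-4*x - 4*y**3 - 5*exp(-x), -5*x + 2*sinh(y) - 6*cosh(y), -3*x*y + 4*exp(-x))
-6*sinh(y) + 2*cosh(y) - 4 + 5*exp(-x)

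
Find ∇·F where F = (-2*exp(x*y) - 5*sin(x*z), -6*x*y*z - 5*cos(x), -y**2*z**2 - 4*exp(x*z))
-6*x*z - 4*x*exp(x*z) - 2*y**2*z - 2*y*exp(x*y) - 5*z*cos(x*z)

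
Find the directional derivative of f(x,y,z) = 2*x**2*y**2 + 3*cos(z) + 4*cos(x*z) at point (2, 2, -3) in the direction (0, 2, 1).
sqrt(5)*(8*sin(6) + 3*sin(3) + 64)/5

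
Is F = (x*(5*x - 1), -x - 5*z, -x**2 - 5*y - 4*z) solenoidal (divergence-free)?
No, ∇·F = 10*x - 5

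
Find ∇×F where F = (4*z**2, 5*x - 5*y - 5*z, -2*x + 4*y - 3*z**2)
(9, 8*z + 2, 5)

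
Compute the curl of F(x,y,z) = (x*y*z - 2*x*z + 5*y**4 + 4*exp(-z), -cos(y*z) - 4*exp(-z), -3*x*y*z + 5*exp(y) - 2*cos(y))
(-3*x*z - y*sin(y*z) + 5*exp(y) + 2*sin(y) - 4*exp(-z), x*y - 2*x + 3*y*z - 4*exp(-z), -x*z - 20*y**3)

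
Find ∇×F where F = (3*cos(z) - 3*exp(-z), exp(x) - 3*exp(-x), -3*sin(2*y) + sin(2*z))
(-6*cos(2*y), -3*sin(z) + 3*exp(-z), exp(x) + 3*exp(-x))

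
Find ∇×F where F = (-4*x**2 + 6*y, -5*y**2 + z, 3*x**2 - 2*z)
(-1, -6*x, -6)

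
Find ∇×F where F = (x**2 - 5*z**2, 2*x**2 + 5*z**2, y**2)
(2*y - 10*z, -10*z, 4*x)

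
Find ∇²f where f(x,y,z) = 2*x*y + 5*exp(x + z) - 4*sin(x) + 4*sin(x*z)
-4*x**2*sin(x*z) - 4*z**2*sin(x*z) + 10*exp(x + z) + 4*sin(x)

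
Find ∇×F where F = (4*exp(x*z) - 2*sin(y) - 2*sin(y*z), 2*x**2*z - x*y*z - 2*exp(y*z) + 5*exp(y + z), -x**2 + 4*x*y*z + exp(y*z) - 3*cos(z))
(-2*x**2 + x*y + 4*x*z + 2*y*exp(y*z) + z*exp(y*z) - 5*exp(y + z), 4*x*exp(x*z) + 2*x - 4*y*z - 2*y*cos(y*z), 4*x*z - y*z + 2*z*cos(y*z) + 2*cos(y))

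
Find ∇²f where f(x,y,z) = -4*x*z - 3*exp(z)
-3*exp(z)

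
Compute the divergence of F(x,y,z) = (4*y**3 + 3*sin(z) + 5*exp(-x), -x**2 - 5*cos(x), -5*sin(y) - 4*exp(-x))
-5*exp(-x)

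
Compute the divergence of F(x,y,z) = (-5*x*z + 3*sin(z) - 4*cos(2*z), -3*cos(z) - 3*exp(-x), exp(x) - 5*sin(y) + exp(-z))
-5*z - exp(-z)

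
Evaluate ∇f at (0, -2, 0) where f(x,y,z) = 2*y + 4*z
(0, 2, 4)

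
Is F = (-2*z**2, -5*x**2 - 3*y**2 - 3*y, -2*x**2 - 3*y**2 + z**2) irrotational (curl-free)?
No, ∇×F = (-6*y, 4*x - 4*z, -10*x)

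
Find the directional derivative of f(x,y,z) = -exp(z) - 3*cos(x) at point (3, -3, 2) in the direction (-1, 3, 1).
-sqrt(11)*(3*sin(3) + exp(2))/11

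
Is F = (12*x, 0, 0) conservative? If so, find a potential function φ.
Yes, F is conservative. φ = 6*x**2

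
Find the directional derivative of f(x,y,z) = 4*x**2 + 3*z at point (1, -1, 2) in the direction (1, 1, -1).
5*sqrt(3)/3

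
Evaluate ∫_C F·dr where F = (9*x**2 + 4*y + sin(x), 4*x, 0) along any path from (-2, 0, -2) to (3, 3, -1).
cos(2) - cos(3) + 141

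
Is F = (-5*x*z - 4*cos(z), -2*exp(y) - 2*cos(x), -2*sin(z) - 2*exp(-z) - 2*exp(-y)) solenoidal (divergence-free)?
No, ∇·F = -5*z - 2*exp(y) - 2*cos(z) + 2*exp(-z)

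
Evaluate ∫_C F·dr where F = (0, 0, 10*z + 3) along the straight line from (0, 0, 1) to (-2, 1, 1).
0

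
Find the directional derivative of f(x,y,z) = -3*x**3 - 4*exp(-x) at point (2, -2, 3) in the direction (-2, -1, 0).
8*sqrt(5)*(-1 + 9*exp(2))*exp(-2)/5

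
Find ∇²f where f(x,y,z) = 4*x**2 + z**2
10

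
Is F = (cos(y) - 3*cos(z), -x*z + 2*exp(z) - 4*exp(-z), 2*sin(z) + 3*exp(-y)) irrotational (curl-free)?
No, ∇×F = (x - 2*exp(z) - 4*exp(-z) - 3*exp(-y), 3*sin(z), -z + sin(y))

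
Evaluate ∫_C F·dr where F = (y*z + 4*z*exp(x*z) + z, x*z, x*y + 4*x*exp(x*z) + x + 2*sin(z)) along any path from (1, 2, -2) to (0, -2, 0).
2*cos(2) - 4*exp(-2) + 8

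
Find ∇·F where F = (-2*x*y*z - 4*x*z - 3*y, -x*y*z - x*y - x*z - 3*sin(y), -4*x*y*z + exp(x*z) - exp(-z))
-4*x*y - x*z + x*exp(x*z) - x - 2*y*z - 4*z - 3*cos(y) + exp(-z)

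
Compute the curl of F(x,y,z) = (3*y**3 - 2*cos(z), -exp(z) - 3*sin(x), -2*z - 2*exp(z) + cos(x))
(exp(z), sin(x) + 2*sin(z), -9*y**2 - 3*cos(x))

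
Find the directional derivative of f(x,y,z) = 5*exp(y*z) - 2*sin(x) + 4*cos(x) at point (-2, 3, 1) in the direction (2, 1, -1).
sqrt(6)*(-5*exp(3) - 2*cos(2) + 4*sin(2))/3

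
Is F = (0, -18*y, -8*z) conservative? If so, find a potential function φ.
Yes, F is conservative. φ = -9*y**2 - 4*z**2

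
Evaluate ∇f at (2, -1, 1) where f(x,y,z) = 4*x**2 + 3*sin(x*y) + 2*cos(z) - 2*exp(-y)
(16 - 3*cos(2), 6*cos(2) + 2*E, -2*sin(1))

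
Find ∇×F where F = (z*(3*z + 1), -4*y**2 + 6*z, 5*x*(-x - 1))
(-6, 10*x + 6*z + 6, 0)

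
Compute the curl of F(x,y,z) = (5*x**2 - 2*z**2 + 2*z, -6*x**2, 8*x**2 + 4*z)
(0, -16*x - 4*z + 2, -12*x)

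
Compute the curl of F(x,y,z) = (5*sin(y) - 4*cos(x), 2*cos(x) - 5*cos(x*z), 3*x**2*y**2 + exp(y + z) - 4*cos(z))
(6*x**2*y - 5*x*sin(x*z) + exp(y + z), -6*x*y**2, 5*z*sin(x*z) - 2*sin(x) - 5*cos(y))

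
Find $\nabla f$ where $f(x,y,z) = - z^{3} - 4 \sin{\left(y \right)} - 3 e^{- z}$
(0, -4*cos(y), -3*z**2 + 3*exp(-z))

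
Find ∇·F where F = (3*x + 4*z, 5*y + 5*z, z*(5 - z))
13 - 2*z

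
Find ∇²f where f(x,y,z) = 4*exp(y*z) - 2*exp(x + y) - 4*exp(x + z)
4*y**2*exp(y*z) + 4*z**2*exp(y*z) - 4*exp(x + y) - 8*exp(x + z)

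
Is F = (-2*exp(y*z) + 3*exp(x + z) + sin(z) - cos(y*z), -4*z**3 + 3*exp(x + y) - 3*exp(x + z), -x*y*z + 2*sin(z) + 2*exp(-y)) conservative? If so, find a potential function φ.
No, ∇×F = (-x*z + 12*z**2 + 3*exp(x + z) - 2*exp(-y), y*z - 2*y*exp(y*z) + y*sin(y*z) + 3*exp(x + z) + cos(z), 2*z*exp(y*z) - z*sin(y*z) + 3*exp(x + y) - 3*exp(x + z)) ≠ 0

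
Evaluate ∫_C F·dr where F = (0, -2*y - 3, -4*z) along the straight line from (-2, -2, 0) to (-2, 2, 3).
-30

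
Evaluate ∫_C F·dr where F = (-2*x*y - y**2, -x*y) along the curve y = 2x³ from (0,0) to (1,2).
-108/35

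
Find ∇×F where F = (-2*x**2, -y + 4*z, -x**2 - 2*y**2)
(-4*y - 4, 2*x, 0)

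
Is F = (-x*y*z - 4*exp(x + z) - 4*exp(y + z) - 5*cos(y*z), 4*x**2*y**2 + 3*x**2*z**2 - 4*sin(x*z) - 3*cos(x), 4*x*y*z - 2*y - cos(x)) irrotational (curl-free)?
No, ∇×F = (-6*x**2*z + 4*x*z + 4*x*cos(x*z) - 2, -x*y - 4*y*z + 5*y*sin(y*z) - 4*exp(x + z) - 4*exp(y + z) - sin(x), 8*x*y**2 + 6*x*z**2 + x*z - 5*z*sin(y*z) - 4*z*cos(x*z) + 4*exp(y + z) + 3*sin(x))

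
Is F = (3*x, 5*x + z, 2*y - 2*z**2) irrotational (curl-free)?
No, ∇×F = (1, 0, 5)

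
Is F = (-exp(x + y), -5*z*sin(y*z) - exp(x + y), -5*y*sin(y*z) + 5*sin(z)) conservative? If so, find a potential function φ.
Yes, F is conservative. φ = -exp(x + y) - 5*cos(z) + 5*cos(y*z)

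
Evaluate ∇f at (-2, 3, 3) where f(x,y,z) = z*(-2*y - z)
(0, -6, -12)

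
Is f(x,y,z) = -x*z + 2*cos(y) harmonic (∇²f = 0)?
No, ∇²f = -2*cos(y)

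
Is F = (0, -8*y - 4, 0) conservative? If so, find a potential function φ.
Yes, F is conservative. φ = 4*y*(-y - 1)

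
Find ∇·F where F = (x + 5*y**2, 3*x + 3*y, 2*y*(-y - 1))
4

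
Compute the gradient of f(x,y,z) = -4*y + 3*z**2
(0, -4, 6*z)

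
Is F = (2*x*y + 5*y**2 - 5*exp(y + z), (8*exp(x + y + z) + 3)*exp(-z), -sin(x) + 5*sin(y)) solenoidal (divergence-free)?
No, ∇·F = 2*y + 8*exp(x + y)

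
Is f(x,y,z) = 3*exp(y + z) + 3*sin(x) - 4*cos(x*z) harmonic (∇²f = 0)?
No, ∇²f = 4*x**2*cos(x*z) + 4*z**2*cos(x*z) + 6*exp(y + z) - 3*sin(x)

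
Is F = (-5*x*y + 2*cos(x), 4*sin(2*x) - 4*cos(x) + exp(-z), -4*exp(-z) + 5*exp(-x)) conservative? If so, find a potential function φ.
No, ∇×F = (exp(-z), 5*exp(-x), 5*x + 4*sin(x) + 8*cos(2*x)) ≠ 0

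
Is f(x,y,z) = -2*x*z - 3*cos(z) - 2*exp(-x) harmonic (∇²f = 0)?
No, ∇²f = 3*cos(z) - 2*exp(-x)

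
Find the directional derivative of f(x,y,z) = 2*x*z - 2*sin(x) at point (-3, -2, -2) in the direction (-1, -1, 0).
sqrt(2)*(cos(3) + 2)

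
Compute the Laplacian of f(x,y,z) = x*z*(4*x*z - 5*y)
8*x**2 + 8*z**2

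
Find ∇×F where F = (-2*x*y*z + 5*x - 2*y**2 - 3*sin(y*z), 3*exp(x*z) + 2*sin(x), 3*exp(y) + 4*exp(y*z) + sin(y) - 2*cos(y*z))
(-3*x*exp(x*z) + 4*z*exp(y*z) + 2*z*sin(y*z) + 3*exp(y) + cos(y), -y*(2*x + 3*cos(y*z)), 2*x*z + 4*y + 3*z*exp(x*z) + 3*z*cos(y*z) + 2*cos(x))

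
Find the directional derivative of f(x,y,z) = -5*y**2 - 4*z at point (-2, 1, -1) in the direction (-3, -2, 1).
8*sqrt(14)/7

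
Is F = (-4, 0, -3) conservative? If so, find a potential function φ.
Yes, F is conservative. φ = -4*x - 3*z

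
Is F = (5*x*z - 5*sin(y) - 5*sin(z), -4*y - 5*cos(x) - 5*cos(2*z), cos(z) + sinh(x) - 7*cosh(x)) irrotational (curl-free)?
No, ∇×F = (-10*sin(2*z), 5*x - 5*cos(z) + 7*sinh(x) - cosh(x), 5*sin(x) + 5*cos(y))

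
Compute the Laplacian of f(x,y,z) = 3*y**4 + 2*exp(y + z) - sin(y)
36*y**2 + 4*exp(y + z) + sin(y)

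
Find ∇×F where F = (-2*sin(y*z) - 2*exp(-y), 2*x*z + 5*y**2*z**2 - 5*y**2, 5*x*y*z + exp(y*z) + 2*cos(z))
(5*x*z - 2*x - 10*y**2*z + z*exp(y*z), -y*(5*z + 2*cos(y*z)), 2*z*cos(y*z) + 2*z - 2*exp(-y))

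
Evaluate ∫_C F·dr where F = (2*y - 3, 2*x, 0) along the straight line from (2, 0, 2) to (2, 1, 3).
4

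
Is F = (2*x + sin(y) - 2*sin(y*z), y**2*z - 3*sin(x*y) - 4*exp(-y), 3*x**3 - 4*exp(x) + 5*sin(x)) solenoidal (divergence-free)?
No, ∇·F = -3*x*cos(x*y) + 2*y*z + 2 + 4*exp(-y)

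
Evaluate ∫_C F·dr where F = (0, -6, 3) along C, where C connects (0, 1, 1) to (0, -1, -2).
3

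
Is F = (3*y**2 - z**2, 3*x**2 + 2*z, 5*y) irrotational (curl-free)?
No, ∇×F = (3, -2*z, 6*x - 6*y)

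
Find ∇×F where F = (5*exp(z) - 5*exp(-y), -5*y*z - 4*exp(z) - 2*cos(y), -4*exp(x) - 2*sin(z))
(5*y + 4*exp(z), 4*exp(x) + 5*exp(z), -5*exp(-y))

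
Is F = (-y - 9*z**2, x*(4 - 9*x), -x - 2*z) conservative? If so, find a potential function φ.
No, ∇×F = (0, 1 - 18*z, 5 - 18*x) ≠ 0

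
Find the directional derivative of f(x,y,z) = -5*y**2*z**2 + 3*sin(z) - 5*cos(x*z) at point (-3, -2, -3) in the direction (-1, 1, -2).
sqrt(6)*(-10 - cos(3) + 15*sin(9)/2)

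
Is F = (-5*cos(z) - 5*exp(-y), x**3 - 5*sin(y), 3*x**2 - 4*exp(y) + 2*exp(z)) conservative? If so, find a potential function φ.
No, ∇×F = (-4*exp(y), -6*x + 5*sin(z), 3*x**2 - 5*exp(-y)) ≠ 0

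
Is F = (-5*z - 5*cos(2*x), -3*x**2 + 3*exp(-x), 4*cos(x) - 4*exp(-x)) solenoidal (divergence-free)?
No, ∇·F = 10*sin(2*x)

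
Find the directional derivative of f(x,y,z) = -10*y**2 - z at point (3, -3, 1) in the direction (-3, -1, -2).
-29*sqrt(14)/7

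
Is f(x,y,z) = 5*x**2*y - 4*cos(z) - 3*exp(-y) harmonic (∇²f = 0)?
No, ∇²f = 10*y + 4*cos(z) - 3*exp(-y)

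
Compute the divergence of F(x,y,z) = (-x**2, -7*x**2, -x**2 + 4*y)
-2*x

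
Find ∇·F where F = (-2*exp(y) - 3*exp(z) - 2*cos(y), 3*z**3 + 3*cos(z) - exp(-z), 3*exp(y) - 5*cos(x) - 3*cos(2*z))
6*sin(2*z)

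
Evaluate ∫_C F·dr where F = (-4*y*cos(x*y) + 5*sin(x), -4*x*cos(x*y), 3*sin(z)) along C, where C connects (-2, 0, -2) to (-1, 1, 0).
8*cos(2) - 3 - 5*cos(1) + 4*sin(1)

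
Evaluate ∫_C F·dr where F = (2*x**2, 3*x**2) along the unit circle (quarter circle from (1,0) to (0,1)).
4/3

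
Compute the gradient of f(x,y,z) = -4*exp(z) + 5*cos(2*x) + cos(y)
(-10*sin(2*x), -sin(y), -4*exp(z))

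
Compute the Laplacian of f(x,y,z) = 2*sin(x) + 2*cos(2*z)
-2*sin(x) - 8*cos(2*z)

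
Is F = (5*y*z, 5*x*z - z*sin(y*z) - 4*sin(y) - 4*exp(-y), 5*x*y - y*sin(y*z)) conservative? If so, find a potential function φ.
Yes, F is conservative. φ = 5*x*y*z + 4*cos(y) + cos(y*z) + 4*exp(-y)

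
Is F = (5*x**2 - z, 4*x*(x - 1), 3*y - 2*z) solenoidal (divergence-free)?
No, ∇·F = 10*x - 2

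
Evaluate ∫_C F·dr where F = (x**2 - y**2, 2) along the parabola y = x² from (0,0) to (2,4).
64/15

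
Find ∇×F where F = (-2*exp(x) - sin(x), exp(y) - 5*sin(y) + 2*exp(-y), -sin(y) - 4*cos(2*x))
(-cos(y), -8*sin(2*x), 0)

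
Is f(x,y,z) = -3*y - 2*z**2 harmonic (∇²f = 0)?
No, ∇²f = -4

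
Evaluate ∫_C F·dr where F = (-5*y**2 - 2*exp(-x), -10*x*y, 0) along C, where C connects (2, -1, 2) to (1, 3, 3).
-35 - 2*exp(-2) + 2*exp(-1)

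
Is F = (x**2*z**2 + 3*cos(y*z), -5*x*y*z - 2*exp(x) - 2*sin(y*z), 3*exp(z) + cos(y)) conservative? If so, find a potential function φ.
No, ∇×F = (5*x*y + 2*y*cos(y*z) - sin(y), 2*x**2*z - 3*y*sin(y*z), -5*y*z + 3*z*sin(y*z) - 2*exp(x)) ≠ 0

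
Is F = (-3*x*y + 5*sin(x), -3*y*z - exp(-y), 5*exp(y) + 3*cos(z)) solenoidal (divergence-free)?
No, ∇·F = -3*y - 3*z - 3*sin(z) + 5*cos(x) + exp(-y)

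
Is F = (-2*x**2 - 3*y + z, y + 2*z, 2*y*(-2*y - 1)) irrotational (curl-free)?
No, ∇×F = (-8*y - 4, 1, 3)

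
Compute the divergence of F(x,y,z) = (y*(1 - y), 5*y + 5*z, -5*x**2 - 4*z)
1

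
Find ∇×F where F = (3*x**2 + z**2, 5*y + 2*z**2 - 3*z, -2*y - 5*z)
(1 - 4*z, 2*z, 0)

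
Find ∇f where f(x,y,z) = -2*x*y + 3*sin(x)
(-2*y + 3*cos(x), -2*x, 0)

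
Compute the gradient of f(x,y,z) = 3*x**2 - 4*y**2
(6*x, -8*y, 0)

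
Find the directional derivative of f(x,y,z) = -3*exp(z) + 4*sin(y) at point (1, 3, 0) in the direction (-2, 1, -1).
sqrt(6)*(4*cos(3) + 3)/6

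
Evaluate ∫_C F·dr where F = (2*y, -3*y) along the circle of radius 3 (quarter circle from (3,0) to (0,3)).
-9*pi/2 - 27/2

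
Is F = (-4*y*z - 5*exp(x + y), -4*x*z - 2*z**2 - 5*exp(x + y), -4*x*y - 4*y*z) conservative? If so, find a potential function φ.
Yes, F is conservative. φ = -4*x*y*z - 2*y*z**2 - 5*exp(x + y)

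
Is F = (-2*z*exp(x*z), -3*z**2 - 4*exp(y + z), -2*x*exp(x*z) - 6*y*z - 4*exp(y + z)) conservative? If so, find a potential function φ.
Yes, F is conservative. φ = -3*y*z**2 - 2*exp(x*z) - 4*exp(y + z)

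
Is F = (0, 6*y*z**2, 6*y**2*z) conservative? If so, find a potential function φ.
Yes, F is conservative. φ = 3*y**2*z**2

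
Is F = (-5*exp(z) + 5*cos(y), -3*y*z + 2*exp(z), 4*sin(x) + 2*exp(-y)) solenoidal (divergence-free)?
No, ∇·F = -3*z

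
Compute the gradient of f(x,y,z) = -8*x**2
(-16*x, 0, 0)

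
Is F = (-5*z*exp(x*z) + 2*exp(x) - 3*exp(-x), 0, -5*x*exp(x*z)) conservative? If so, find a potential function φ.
Yes, F is conservative. φ = 2*exp(x) - 5*exp(x*z) + 3*exp(-x)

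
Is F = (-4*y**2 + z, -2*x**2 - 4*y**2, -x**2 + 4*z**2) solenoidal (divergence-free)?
No, ∇·F = -8*y + 8*z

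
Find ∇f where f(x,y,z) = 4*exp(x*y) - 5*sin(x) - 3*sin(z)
(4*y*exp(x*y) - 5*cos(x), 4*x*exp(x*y), -3*cos(z))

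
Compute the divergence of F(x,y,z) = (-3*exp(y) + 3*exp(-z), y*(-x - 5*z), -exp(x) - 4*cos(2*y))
-x - 5*z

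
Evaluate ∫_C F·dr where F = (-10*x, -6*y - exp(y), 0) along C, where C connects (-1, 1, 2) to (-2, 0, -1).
-13 + E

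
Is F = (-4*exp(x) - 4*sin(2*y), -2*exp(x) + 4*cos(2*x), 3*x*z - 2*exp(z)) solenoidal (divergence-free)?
No, ∇·F = 3*x - 4*exp(x) - 2*exp(z)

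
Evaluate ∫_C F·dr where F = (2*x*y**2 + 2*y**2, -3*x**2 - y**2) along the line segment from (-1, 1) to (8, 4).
1155/2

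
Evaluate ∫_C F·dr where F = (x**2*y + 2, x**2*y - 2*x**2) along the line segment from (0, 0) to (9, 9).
5625/2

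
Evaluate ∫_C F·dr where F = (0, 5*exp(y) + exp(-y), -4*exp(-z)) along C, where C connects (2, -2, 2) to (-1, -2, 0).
4 - 4*exp(-2)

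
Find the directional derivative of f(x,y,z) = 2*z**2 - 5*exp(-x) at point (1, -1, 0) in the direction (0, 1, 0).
0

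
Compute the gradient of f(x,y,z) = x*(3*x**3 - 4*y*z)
(12*x**3 - 4*y*z, -4*x*z, -4*x*y)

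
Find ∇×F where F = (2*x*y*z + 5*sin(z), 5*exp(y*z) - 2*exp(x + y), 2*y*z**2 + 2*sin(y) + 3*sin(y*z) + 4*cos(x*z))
(-5*y*exp(y*z) + 2*z**2 + 3*z*cos(y*z) + 2*cos(y), 2*x*y + 4*z*sin(x*z) + 5*cos(z), -2*x*z - 2*exp(x + y))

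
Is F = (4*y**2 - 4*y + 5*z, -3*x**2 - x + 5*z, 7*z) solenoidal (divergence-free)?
No, ∇·F = 7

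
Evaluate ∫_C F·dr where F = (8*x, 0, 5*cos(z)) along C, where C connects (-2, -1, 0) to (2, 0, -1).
-5*sin(1)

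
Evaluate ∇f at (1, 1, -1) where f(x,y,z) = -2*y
(0, -2, 0)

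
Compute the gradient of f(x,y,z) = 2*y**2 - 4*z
(0, 4*y, -4)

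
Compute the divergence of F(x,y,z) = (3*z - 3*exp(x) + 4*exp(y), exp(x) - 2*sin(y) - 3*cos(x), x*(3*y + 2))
-3*exp(x) - 2*cos(y)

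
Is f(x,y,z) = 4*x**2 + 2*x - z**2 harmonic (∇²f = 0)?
No, ∇²f = 6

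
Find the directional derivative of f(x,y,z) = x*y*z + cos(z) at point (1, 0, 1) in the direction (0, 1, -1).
sqrt(2)*(sin(1) + 1)/2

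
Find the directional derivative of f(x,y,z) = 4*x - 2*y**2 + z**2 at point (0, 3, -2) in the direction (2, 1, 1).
-4*sqrt(6)/3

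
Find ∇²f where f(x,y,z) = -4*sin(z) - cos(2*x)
4*sin(z) + 4*cos(2*x)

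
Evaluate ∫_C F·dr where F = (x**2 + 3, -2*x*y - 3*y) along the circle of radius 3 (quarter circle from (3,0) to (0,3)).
-99/2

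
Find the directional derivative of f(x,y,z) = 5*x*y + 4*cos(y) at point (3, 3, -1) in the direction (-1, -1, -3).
2*sqrt(11)*(-15 + 2*sin(3))/11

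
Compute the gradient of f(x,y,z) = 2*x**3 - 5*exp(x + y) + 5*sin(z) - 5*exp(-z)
(6*x**2 - 5*exp(x + y), -5*exp(x + y), 5*cos(z) + 5*exp(-z))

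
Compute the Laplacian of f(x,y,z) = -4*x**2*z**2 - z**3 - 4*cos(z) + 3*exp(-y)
-8*x**2 - 8*z**2 - 6*z + 4*cos(z) + 3*exp(-y)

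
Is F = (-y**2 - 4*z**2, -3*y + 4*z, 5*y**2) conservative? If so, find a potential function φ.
No, ∇×F = (10*y - 4, -8*z, 2*y) ≠ 0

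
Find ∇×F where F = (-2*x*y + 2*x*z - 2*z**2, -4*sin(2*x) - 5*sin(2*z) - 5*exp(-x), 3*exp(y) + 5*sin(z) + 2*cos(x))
(3*exp(y) + 10*cos(2*z), 2*x - 4*z + 2*sin(x), 2*x - 8*cos(2*x) + 5*exp(-x))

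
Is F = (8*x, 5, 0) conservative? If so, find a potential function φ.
Yes, F is conservative. φ = 4*x**2 + 5*y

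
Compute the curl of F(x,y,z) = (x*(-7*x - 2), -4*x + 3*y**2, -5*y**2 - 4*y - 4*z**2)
(-10*y - 4, 0, -4)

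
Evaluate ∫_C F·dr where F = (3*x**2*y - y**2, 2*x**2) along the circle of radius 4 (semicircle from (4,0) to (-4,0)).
256/3 - 96*pi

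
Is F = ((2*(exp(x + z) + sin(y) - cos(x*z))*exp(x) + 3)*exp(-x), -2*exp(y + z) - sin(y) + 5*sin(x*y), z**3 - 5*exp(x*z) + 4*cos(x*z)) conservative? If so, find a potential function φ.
No, ∇×F = (2*exp(y + z), 2*x*sin(x*z) + 5*z*exp(x*z) + 4*z*sin(x*z) + 2*exp(x + z), 5*y*cos(x*y) - 2*cos(y)) ≠ 0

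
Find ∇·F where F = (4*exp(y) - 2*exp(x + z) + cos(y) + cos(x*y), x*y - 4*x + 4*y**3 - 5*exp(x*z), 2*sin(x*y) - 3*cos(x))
x + 12*y**2 - y*sin(x*y) - 2*exp(x + z)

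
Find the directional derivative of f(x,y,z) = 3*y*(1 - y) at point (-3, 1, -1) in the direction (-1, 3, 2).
-9*sqrt(14)/14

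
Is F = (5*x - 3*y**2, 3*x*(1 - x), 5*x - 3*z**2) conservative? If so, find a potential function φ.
No, ∇×F = (0, -5, -6*x + 6*y + 3) ≠ 0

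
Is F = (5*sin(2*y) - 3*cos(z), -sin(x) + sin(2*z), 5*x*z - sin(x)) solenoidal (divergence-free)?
No, ∇·F = 5*x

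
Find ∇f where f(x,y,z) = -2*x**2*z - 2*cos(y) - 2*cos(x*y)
(-4*x*z + 2*y*sin(x*y), 2*x*sin(x*y) + 2*sin(y), -2*x**2)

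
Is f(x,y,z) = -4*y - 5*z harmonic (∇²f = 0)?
Yes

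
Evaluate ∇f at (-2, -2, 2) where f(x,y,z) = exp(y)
(0, exp(-2), 0)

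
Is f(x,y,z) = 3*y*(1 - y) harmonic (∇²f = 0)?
No, ∇²f = -6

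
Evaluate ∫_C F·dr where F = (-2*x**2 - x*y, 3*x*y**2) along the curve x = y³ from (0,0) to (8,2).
-7648/21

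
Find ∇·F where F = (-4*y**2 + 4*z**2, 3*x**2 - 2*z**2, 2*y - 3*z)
-3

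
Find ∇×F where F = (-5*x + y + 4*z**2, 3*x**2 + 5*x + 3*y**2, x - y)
(-1, 8*z - 1, 6*x + 4)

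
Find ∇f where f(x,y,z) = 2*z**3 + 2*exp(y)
(0, 2*exp(y), 6*z**2)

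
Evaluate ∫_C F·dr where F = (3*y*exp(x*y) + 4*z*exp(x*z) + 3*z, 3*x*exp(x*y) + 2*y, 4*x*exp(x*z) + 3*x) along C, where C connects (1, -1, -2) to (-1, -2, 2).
-3*exp(-1) + 3 + 3*exp(2)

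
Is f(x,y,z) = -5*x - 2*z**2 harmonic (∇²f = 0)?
No, ∇²f = -4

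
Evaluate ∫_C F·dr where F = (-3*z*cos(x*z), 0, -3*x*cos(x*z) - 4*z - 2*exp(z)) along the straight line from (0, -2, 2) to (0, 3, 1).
-2*E + 6 + 2*exp(2)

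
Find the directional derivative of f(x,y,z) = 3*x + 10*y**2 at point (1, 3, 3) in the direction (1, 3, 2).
183*sqrt(14)/14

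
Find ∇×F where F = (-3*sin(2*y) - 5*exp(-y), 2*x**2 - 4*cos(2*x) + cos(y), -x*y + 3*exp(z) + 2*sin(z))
(-x, y, 4*x + 8*sin(2*x) + 6*cos(2*y) - 5*exp(-y))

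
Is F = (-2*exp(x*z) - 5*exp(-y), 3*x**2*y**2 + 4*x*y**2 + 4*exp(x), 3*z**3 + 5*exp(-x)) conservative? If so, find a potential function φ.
No, ∇×F = (0, -2*x*exp(x*z) + 5*exp(-x), 6*x*y**2 + 4*y**2 + 4*exp(x) - 5*exp(-y)) ≠ 0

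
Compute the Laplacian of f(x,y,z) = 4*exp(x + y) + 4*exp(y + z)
8*exp(x + y) + 8*exp(y + z)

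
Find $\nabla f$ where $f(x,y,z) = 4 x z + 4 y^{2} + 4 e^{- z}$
(4*z, 8*y, 4*x - 4*exp(-z))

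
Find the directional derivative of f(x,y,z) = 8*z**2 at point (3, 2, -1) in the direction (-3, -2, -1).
8*sqrt(14)/7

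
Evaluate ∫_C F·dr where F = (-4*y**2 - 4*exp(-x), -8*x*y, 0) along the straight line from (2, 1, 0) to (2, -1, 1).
0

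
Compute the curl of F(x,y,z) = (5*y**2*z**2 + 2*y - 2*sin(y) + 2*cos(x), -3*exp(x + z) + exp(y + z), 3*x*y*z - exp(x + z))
(3*x*z + 3*exp(x + z) - exp(y + z), 10*y**2*z - 3*y*z + exp(x + z), -10*y*z**2 - 3*exp(x + z) + 2*cos(y) - 2)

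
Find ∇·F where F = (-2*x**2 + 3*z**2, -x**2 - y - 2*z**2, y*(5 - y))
-4*x - 1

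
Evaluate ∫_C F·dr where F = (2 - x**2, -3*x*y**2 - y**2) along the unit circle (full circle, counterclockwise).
-3*pi/4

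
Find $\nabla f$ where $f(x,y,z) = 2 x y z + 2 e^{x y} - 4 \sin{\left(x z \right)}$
(2*y*z + 2*y*exp(x*y) - 4*z*cos(x*z), 2*x*(z + exp(x*y)), 2*x*(y - 2*cos(x*z)))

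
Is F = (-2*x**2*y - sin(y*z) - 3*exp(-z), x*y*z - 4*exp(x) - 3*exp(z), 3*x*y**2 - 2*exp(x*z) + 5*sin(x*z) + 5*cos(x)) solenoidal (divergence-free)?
No, ∇·F = x*(-4*y + z - 2*exp(x*z) + 5*cos(x*z))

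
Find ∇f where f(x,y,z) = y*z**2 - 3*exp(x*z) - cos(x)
(-3*z*exp(x*z) + sin(x), z**2, -3*x*exp(x*z) + 2*y*z)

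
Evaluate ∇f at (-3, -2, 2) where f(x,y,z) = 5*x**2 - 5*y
(-30, -5, 0)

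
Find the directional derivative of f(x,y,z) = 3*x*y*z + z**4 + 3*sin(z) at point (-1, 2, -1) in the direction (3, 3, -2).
sqrt(22)*(11 - 6*cos(1))/22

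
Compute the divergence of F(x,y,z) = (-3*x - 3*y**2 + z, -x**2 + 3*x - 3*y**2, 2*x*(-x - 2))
-6*y - 3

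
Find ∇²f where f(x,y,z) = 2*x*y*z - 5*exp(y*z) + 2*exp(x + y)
-5*y**2*exp(y*z) - 5*z**2*exp(y*z) + 4*exp(x + y)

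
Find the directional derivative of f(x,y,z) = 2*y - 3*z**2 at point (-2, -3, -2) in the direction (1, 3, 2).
15*sqrt(14)/7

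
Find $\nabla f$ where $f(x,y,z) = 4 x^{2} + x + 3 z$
(8*x + 1, 0, 3)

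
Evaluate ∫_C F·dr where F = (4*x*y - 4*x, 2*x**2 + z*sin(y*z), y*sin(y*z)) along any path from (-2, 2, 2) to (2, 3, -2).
-cos(6) + cos(4) + 8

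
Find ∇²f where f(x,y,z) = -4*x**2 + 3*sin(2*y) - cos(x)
-12*sin(2*y) + cos(x) - 8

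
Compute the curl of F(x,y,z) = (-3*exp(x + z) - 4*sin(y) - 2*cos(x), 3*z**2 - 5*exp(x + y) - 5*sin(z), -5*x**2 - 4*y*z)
(-10*z + 5*cos(z), 10*x - 3*exp(x + z), -5*exp(x + y) + 4*cos(y))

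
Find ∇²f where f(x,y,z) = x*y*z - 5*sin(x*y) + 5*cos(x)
5*x**2*sin(x*y) + 5*y**2*sin(x*y) - 5*cos(x)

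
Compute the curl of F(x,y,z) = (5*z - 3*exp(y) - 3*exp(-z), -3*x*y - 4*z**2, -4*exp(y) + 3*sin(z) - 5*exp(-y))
(8*z - 9*sinh(y) + cosh(y), 5 + 3*exp(-z), -3*y + 3*exp(y))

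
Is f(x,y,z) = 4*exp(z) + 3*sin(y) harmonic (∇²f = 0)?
No, ∇²f = 4*exp(z) - 3*sin(y)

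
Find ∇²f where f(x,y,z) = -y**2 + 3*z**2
4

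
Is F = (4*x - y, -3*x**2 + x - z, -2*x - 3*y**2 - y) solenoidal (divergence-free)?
No, ∇·F = 4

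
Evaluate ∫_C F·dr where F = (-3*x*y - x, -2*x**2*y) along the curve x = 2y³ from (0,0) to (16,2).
-7296/7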